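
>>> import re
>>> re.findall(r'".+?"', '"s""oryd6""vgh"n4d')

['"s"', '"oryd6"', '"vgh"']

Scanning left to right: at [0:3] → '"s"'; at [3:10] → '"oryd6"'; at [10:15] → '"vgh"'.
No capturing groups, so `findall` returns the 3 full match strings.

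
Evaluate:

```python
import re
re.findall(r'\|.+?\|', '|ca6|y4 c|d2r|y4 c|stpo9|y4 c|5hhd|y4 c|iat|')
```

No capturing groups, so `findall` returns the 5 full match strings.

['|ca6|', '|d2r|', '|stpo9|', '|5hhd|', '|iat|']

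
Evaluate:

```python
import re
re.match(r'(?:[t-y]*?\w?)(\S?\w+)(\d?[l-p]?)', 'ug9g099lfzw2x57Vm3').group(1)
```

The pattern matches zero or more of a character in [t-y] (lazy), then optionally a word character (non-capturing group); then optionally a non-whitespace character, then one or more of a word character (captured); then optionally a digit, then optionally a character in [l-p] (captured).
With `match`, the pattern is implicitly anchored at the beginning.
The match spans [0:18] → 'ug9g099lfzw2x57Vm3'.
Captured: group 1 = 'g9g099lfzw2x57Vm3', group 2 = ''.

'g9g099lfzw2x57Vm3'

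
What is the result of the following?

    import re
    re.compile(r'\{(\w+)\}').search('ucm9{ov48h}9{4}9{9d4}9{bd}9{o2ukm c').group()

Unlike `match`, `search` isn't anchored — it looks for the pattern anywhere in the string.
The match spans [4:11] → '{ov48h}'.
Captured: group 1 = 'ov48h'.

'{ov48h}'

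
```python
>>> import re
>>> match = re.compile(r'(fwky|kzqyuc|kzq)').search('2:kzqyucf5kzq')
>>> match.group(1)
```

`|` is ordered: at each position the engine commits to the first alternative that works.
`re.search` scans for the first position where the pattern succeeds.
The match spans [2:8] → 'kzqyuc'.
Captured: group 1 = 'kzqyuc'.

'kzqyuc'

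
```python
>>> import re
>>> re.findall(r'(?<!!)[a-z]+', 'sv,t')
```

Because the assertion is negative and zero-width, positions next to the forbidden text are skipped.
No capturing groups, so `findall` returns the 2 full match strings.

['sv', 't']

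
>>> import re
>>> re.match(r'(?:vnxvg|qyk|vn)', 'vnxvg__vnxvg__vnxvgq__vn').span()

(0, 5)

`match` is anchored at position 0; if the pattern doesn't fit there, it returns None.
The match spans [0:5] → 'vnxvg'.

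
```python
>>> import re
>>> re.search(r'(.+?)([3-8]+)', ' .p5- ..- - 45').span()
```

This matches one or more of any character (lazy) (captured); then one or more of a character in [3-8] (captured).
A non-greedy quantifier consumes as few characters as it can — just enough that the remainder of the pattern still matches from where it stops; whatever follows it matches normally.
`re.search` tries every starting position until one works.
The match spans [0:4] → ' .p5'.
Captured: group 1 = ' .p', group 2 = '5'.

(0, 4)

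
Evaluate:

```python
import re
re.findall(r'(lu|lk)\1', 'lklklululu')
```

`\1` is not a pattern — it's the concrete string captured by group 1, re-applied verbatim.
Walking the string: at [0:4] match 'lklk', group 1 = 'lk'; at [4:8] match 'lulu', group 1 = 'lu'.
One capturing group, so `findall` returns just the captured substring from each match — 2 in all.

['lk', 'lu']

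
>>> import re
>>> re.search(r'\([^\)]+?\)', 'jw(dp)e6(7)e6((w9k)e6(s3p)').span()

(2, 6)

The match spans [2:6] → '(dp)'.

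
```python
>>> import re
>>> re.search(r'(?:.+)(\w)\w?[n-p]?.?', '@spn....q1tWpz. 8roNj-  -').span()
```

(0, 22)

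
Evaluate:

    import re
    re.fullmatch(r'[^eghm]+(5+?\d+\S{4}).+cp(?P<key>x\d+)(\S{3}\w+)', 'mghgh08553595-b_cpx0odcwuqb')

Pattern: one or more of any character except [eghm]; then one or more of a literal '5' (lazy), then one or more of a digit, then exactly 4 of a non-whitespace character (captured); then one or more of any character, then the literal 'cp'; then a literal 'x', then one or more of a digit (captured as 'key'); then exactly 3 of a non-whitespace character, then one or more of a word character (captured).
For `fullmatch`, every character of the input must be accounted for by the pattern.
Here the string isn't matched end-to-end, so the call returns None.

None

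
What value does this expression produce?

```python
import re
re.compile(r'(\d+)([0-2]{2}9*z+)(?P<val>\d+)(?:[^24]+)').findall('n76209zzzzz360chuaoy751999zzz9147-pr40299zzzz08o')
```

This matches one or more of a digit (captured); then exactly 2 of a character in [0-2], then zero or more of the literal '9', then one or more of the literal 'z' (captured); then one or more of a digit (captured as 'val'); then one or more of any character except [24] (non-capturing group).
Scanning left to right: at [1:31] match '76209zzzzz360chuaoy751999zzz91', groups = ('76', '209zzzzz', '360'); at [36:48] match '40299zzzz08o', groups = ('4', '0299zzzz', '08').
`findall` packs the 3 group values into a tuple for every match.

[('76', '209zzzzz', '360'), ('4', '0299zzzz', '08')]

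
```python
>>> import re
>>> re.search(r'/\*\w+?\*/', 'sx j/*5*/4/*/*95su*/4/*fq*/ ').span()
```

(4, 9)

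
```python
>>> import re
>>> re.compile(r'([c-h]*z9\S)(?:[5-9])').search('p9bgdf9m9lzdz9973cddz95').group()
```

This matches zero or more of a character in [c-h], then the literal 'z9', then a non-whitespace character (captured); then a character in [5-9] (non-capturing group).
`re.search` scans for the first position where the pattern succeeds.
The match spans [11:16] → 'dz997'.
Captured: group 1 = 'dz99'.

'dz997'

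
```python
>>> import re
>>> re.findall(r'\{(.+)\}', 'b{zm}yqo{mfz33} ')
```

['zm}yqo{mfz33']

Because there's exactly one group, `findall` drops the full match and keeps group 1 from the one hit.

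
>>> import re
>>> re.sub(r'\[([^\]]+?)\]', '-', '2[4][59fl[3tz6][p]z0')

'2---z0'

Every occurrence is swapped for '-'.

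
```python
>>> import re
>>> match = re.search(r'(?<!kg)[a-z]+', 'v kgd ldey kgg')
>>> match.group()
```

'v'

The negative lookahead/lookbehind blocks any match where the forbidden context is present.
Unlike `match`, `search` isn't anchored — it looks for the pattern anywhere in the string.
The match spans [0:1] → 'v'.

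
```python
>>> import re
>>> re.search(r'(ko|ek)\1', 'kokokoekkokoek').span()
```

(0, 4)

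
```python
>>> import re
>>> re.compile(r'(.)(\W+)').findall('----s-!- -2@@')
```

Pattern: any character (captured); then one or more of a non-word character (captured).
With 2 capturing groups, `findall` returns a 2-tuple per match.

[('-', '---'), ('s', '-!- -'), ('2', '@@')]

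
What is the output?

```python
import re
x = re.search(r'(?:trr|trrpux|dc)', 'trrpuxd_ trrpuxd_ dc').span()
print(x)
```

Alternation isn't longest-match — the leftmost alternative that fits at this position is chosen.
The match spans [0:3] → 'trr'.

(0, 3)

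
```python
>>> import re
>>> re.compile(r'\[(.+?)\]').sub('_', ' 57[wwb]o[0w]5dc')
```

A `+?`/`*?`/`{m,n}?` starts at its minimum and grows only as far as needed for what follows to match.
Matches: at [3:8] → '[wwb]'; at [9:13] → '[0w]'.
Each match is replaced by '_'.

' 57_o_5dc'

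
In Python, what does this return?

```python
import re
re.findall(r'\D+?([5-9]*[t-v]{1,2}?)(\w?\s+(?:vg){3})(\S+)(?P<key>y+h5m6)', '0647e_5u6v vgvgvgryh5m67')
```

This matches one or more of a non-digit (lazy); then zero or more of a character in [5-9], then 1 to 2 of a character in [t-v] (lazy) (captured); then optionally a word character, then one or more of whitespace, then the literal 'vg' repeated 3 times (captured); then one or more of a non-whitespace character (captured); then one or more of the literal 'y', then the literal 'h5', then the literal 'm6' (captured as 'key').
Matches: at [7:23] match 'u6v vgvgvgryh5m6', groups = ('6v', ' vgvgvg', 'r', 'yh5m6').
`findall` packs the 4 group values into a tuple for every match.

[('6v', ' vgvgvg', 'r', 'yh5m6')]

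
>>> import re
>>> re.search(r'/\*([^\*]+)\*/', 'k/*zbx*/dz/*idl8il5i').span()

(1, 8)

Unlike `match`, `search` isn't anchored — it looks for the pattern anywhere in the string.
The match spans [1:8] → '/*zbx*/'.
Captured: group 1 = 'zbx'.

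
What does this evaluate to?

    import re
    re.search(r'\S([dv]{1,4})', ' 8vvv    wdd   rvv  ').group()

Pattern: a non-whitespace character; then 1 to 4 of one of [dv] (captured).
`search` walks the string left to right and returns the first match it finds.
The match spans [1:5] → '8vvv'.
Captured: group 1 = 'vvv'.

'8vvv'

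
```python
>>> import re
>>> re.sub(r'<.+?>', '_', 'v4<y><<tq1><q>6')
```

Lazy quantifiers expand one character at a time until the remainder of the pattern can match.
Matches: at [2:5] → '<y>'; at [5:11] → '<<tq1>'; at [11:14] → '<q>'.
Each match is replaced by '_'.

'v4___6'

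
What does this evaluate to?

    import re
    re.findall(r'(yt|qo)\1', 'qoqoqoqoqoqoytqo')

`\1` is not a pattern — it's the concrete string captured by group 1, re-applied verbatim.
Walking the string: at [0:4] match 'qoqo', group 1 = 'qo'; at [4:8] match 'qoqo', group 1 = 'qo'; at [8:12] match 'qoqo', group 1 = 'qo'.
With a single group, `findall` returns only what that group captured — 3 items.

['qo', 'qo', 'qo']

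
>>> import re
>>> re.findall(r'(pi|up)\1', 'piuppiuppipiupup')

A backreference is literal: `\1` must see the identical characters the first group matched.
Walking the string: at [8:12] match 'pipi', group 1 = 'pi'; at [12:16] match 'upup', group 1 = 'up'.
Because there's exactly one group, `findall` drops the full match and keeps group 1 from each hit.

['pi', 'up']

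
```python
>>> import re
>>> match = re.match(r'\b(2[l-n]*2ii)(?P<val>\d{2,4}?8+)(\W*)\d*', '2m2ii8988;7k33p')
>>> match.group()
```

'2m2ii8988;7'

`match` is anchored at position 0; if the pattern doesn't fit there, it returns None.
The match spans [0:11] → '2m2ii8988;7'.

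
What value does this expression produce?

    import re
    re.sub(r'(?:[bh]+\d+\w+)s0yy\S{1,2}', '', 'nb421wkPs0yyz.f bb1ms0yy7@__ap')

Pattern: one or more of one of [bh], then one or more of a digit, then one or more of a word character (non-capturing group); then the literal 's0', then the literal 'yy', then 1 to 2 of a non-whitespace character.
`sub` substitutes '' at each match site.

'nf __ap'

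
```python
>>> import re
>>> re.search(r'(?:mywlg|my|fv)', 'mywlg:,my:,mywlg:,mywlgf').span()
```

(0, 5)

Alternation isn't longest-match — the leftmost alternative that fits at this position is chosen.
The match spans [0:5] → 'mywlg'.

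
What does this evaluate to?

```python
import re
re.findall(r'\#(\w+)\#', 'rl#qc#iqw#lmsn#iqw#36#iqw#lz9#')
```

Walking the string: at [2:6] match '#qc#', group 1 = 'qc'; at [9:15] match '#lmsn#', group 1 = 'lmsn'; at [18:22] match '#36#', group 1 = '36'; at [25:30] match '#lz9#', group 1 = 'lz9'.
One capturing group, so `findall` returns just the captured substring from each match — 4 in all.

['qc', 'lmsn', '36', 'lz9']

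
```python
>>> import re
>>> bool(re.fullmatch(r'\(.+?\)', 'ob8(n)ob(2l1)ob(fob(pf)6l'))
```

False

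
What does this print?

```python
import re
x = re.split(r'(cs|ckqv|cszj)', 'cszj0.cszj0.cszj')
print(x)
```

['', 'cs', 'zj0.', 'cs', 'zj0.', 'cs', 'zj']

Branches in `(...|...)` are attempted left-to-right; the first branch that allows the whole pattern to succeed is taken.
Because the pattern has a capturing group, `split` also inserts each captured text between the pieces.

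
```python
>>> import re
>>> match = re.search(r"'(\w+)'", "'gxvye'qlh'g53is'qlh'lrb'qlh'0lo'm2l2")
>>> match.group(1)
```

The match spans [0:7] → "'gxvye'".
Captured: group 1 = 'gxvye'.

'gxvye'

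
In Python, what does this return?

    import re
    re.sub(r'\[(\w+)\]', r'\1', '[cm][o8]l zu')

'cmo8l zu'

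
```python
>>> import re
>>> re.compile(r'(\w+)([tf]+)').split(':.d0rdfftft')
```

This matches one or more of a word character (captured); then one or more of one of [tf] (captured).
Matches to split on: at [2:11] → 'd0rdfftft'.
The group in the pattern means `split` returns the separators' captures alongside the pieces.

[':.', 'd0rdfftf', 't', '']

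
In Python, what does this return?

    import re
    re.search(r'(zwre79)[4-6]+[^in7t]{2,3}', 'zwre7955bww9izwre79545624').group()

'zwre7955bww'

Pattern: the literal 'zwr', then the literal 'e79' (captured); then one or more of a character in [4-6], then 2 to 3 of any character except [in7t].
`re.search` tries every starting position until one works.
The match spans [0:11] → 'zwre7955bww'.
Captured: group 1 = 'zwre79'.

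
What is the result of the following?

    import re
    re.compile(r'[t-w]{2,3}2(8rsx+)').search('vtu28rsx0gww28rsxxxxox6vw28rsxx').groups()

This matches 2 to 3 of a character in [t-w], then the literal '2'; then the literal '8rs', then one or more of a literal 'x' (captured).
Unlike `match`, `search` isn't anchored — it looks for the pattern anywhere in the string.
The match spans [0:8] → 'vtu28rsx'.
Captured: group 1 = '8rsx'.

('8rsx',)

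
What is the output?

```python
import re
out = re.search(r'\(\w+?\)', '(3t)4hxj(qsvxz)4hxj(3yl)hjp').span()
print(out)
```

The match spans [0:4] → '(3t)'.

(0, 4)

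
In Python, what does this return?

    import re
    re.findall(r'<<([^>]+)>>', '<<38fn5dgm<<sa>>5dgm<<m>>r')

['38fn5dgm<<sa', 'm']

Matches: at [0:16] match '<<38fn5dgm<<sa>>', group 1 = '38fn5dgm<<sa'; at [20:25] match '<<m>>', group 1 = 'm'.
Because there's exactly one group, `findall` drops the full match and keeps group 1 from each hit.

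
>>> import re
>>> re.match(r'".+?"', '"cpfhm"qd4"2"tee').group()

'"cpfhm"'

With `match`, the pattern is implicitly anchored at the beginning.
The match spans [0:7] → '"cpfhm"'.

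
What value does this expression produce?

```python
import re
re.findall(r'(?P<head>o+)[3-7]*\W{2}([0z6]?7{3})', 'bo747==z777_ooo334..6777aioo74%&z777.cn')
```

[('o', 'z777'), ('ooo', '6777'), ('oo', 'z777')]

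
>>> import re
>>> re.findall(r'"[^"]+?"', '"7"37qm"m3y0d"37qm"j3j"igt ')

Scanning left to right: at [0:3] → '"7"'; at [7:14] → '"m3y0d"'; at [18:23] → '"j3j"'.
No capturing groups, so `findall` returns the 3 full match strings.

['"7"', '"m3y0d"', '"j3j"']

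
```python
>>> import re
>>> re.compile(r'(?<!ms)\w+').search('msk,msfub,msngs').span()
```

(0, 3)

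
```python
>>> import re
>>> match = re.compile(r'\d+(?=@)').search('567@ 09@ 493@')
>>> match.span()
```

(0, 3)

Lookahead/lookbehind check context without consuming it, so the matched span excludes the asserted characters.
`re.search` tries every starting position until one works.
The match spans [0:3] → '567'.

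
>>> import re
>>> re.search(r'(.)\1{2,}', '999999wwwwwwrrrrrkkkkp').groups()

('9',)

The match spans [0:6] → '999999'.
Captured: group 1 = '9'.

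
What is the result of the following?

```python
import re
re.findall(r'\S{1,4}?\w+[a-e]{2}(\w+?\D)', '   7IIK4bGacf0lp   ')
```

This matches 1 to 4 of a non-whitespace character (lazy); then one or more of a word character, then exactly 2 of a character in [a-e]; then one or more of a word character (lazy), then a non-digit (captured).
Matches: at [3:15] match '7IIK4bGacf0l', group 1 = 'f0l'.
One capturing group, so `findall` returns just the captured substring from the one match — 1 in all.

['f0l']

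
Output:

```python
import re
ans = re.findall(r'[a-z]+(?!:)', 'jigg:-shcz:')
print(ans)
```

['jig', 'shc']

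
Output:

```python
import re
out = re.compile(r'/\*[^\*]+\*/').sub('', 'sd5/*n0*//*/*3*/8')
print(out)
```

Matches: at [3:9] → '/*n0*/'; at [11:16] → '/*3*/'.
Every occurrence is swapped for ''.

sd5/*8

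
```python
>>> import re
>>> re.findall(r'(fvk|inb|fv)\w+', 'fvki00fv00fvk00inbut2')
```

['fvk']

Branches in `(...|...)` are attempted left-to-right; the first branch that allows the whole pattern to succeed is taken.
Matches: at [0:21] match 'fvki00fv00fvk00inbut2', group 1 = 'fvk'.
`findall` collects group 1 from the one match (1 total).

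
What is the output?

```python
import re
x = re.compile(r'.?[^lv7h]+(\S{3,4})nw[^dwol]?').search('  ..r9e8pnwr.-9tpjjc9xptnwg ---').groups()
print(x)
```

The match spans [0:27] → '  ..r9e8pnwr.-9tpjjc9xptnwg'.
Captured: group 1 = 'xpt'.

('xpt',)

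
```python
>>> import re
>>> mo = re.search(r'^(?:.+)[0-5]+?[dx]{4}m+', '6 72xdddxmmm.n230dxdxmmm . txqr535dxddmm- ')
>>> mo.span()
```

Pattern: anchored at the start of the string; then one or more of any character (non-capturing group); then one or more of a character in [0-5] (lazy); then exactly 4 of one of [dx], then one or more of a literal 'm'.
`re.search` scans for the first position where the pattern succeeds.
The match spans [0:40] → '6 72xdddxmmm.n230dxdxmmm . txqr535dxddmm'.

(0, 40)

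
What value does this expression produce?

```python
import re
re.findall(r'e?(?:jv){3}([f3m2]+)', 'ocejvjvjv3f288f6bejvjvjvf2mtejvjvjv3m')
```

['3f2', 'f2m', '3m']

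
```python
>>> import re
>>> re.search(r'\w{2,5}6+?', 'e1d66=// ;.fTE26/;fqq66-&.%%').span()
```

The match spans [0:5] → 'e1d66'.

(0, 5)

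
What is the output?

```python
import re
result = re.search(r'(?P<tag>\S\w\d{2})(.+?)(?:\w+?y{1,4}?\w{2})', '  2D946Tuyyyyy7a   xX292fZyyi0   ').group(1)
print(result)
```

2D94

The match spans [2:12] → '2D946Tuyyy'.
Captured: group 1 = '2D94', group 2 = '6'.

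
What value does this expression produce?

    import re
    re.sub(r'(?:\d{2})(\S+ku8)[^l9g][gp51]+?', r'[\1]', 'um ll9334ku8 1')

'um ll[34ku8]'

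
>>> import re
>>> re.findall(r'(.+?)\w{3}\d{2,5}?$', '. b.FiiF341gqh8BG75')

['. b.FiiF341gqh']

Pattern: one or more of any character (lazy) (captured); then exactly 3 of a word character, then 2 to 5 of a digit (lazy); then anchored at the end.
Scanning left to right: at [0:19] match '. b.FiiF341gqh8BG75', group 1 = '. b.FiiF341gqh'.
`findall` collects group 1 from the one match (1 total).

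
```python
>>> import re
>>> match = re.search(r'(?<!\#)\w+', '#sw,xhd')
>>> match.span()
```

(2, 3)

A negative assertion filters positions out without eating any characters.
The match spans [2:3] → 'w'.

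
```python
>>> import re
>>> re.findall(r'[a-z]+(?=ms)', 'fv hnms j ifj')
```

['hn']

The lookaround is zero-width — it requires the adjacent text to match without consuming it, so the asserted text isn't part of the match.
Walking the string: at [3:5] → 'hn'.
With no groups in the pattern, `findall` gives back each whole match — 1 here.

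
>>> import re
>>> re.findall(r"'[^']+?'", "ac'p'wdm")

`findall` yields the raw match text (1 of them) because the pattern has no groups.

["'p'"]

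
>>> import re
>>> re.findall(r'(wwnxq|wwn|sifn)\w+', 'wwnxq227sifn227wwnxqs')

['wwnxq']

Alternation tries branches left to right and keeps the first one that lets the overall match succeed at that position.
`findall` collects group 1 from the one match (1 total).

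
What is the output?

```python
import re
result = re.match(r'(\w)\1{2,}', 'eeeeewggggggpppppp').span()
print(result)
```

(0, 5)

`re.match` only tries the pattern at the start of the string.
The match spans [0:5] → 'eeeee'.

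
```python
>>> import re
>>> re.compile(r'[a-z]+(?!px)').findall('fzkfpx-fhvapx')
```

['fzkfpx', 'fhvapx']

The negative lookahead/lookbehind blocks any match where the forbidden context is present.
Walking the string: at [0:6] → 'fzkfpx'; at [7:13] → 'fhvapx'.
No capturing groups, so `findall` returns the 2 full match strings.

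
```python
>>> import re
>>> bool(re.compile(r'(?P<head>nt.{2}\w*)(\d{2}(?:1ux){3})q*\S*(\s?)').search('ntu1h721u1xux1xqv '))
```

False

Here nothing in the string fits, so the call returns None, and `bool(None)` is False.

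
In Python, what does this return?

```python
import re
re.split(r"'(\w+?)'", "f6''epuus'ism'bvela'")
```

["f6'", 'epuus', 'ism', 'bvela', '']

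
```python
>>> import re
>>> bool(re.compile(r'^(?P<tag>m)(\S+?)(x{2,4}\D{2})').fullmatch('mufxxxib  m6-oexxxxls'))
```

`fullmatch` succeeds only if the pattern covers the string from start to end.
Here there's no way to consume every character, so the call returns None, and `bool(None)` is False.

False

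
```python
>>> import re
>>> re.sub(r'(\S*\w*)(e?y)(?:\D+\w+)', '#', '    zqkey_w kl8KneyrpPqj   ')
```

'    #   '

The pattern matches zero or more of a non-whitespace character, then zero or more of a word character (captured); then optionally a literal 'e', then the literal 'y' (captured); then one or more of a non-digit, then one or more of a word character (non-capturing group).
Matches: at [4:24] → 'zqkey_w kl8KneyrpPqj'.
Each match is replaced by '#'.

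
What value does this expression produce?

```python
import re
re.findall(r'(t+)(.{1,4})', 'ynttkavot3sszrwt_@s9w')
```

[('tt', 'kavo'), ('t', '3ssz'), ('t', '_@s9')]

2 groups means each result is a tuple of 2 captured strings — 3 here.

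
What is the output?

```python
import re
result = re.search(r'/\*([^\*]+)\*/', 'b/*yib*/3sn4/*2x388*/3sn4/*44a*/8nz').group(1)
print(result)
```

yib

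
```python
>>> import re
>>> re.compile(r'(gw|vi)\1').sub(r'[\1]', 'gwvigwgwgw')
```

'gwvi[gw]gw'

A backreference is literal: `\1` must see the identical characters the first group matched.
Matches: at [4:8] → 'gwgw'.
Each match is replaced using the text its own group 1 captured.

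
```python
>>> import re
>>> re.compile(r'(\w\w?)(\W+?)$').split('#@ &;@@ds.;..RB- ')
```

Pattern: a word character, then optionally a word character (captured); then one or more of a non-word character (lazy) (captured); then anchored at the end.
The group in the pattern means `split` returns the separators' captures alongside the pieces.

['#@ &;@@ds.;..', 'RB', '- ', '']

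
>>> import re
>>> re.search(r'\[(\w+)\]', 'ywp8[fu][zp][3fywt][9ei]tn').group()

'[fu]'

The match spans [4:8] → '[fu]'.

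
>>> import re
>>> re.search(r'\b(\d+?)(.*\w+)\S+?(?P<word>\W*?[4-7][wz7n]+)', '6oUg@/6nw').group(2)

'oUg'

Pattern: a word boundary (`\b`, zero-width); then one or more of a digit (lazy) (captured); then zero or more of any character, then one or more of a word character (captured); then one or more of a non-whitespace character (lazy); then zero or more of a non-word character (lazy), then a character in [4-7], then one or more of one of [wz7n] (captured as 'word').
`search` walks the string left to right and returns the first match it finds.
The match spans [0:9] → '6oUg@/6nw'.
Captured: group 1 = '6', group 2 = 'oUg', group 3 = '/6nw'.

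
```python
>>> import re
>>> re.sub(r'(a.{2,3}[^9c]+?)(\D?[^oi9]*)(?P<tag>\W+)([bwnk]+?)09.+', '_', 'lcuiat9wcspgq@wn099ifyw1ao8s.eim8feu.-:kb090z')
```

'lcui_'

This matches a literal 'a', then 2 to 3 of any character, then one or more of any character except [9c] (lazy) (captured); then optionally a non-digit, then zero or more of any character except [oi9] (captured); then one or more of a non-word character (captured as 'tag'); then one or more of one of [bwnk] (lazy) (captured); then the literal '09', then one or more of any character.
Each match is replaced by '_'.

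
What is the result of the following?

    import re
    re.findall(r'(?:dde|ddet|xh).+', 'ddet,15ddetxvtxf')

Matches: at [0:16] → 'ddet,15ddetxvtxf'.
With no groups in the pattern, `findall` gives back each whole match — 1 here.

['ddet,15ddetxvtxf']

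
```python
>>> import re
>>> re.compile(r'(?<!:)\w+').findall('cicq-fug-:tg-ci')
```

A negative assertion filters positions out without eating any characters.
Walking the string: at [0:4] → 'cicq'; at [5:8] → 'fug'; at [11:12] → 'g'; at [13:15] → 'ci'.
No capturing groups, so `findall` returns the 4 full match strings.

['cicq', 'fug', 'g', 'ci']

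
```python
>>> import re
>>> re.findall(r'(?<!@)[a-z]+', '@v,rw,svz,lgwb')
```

A negative assertion filters positions out without eating any characters.
Matches: at [3:5] → 'rw'; at [6:9] → 'svz'; at [10:14] → 'lgwb'.
No capturing groups, so `findall` returns the 3 full match strings.

['rw', 'svz', 'lgwb']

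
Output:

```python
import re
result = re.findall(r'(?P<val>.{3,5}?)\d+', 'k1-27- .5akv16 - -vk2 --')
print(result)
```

['k1-', '- .', 'akv', '- -vk']

A `+?`/`*?`/`{m,n}?` starts at its minimum and grows only as far as needed for what follows to match.
With a single group, `findall` returns only what that group captured — 4 items.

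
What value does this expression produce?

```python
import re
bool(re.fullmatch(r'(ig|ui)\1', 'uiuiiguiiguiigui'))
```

A backreference is literal: `\1` must see the identical characters the first group matched.
For `fullmatch`, every character of the input must be accounted for by the pattern.
Here the string isn't matched end-to-end, so the call returns None, and `bool(None)` is False.

False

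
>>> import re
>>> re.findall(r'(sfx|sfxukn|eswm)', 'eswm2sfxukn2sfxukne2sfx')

['eswm', 'sfx', 'sfx', 'sfx']

Alternation tries branches left to right and keeps the first one that lets the overall match succeed at that position.
With a single group, `findall` returns only what that group captured — 4 items.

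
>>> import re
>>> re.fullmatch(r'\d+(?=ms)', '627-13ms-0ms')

`re.fullmatch` requires the pattern to consume the entire string.
Here there's no way to consume every character, so the call returns None.

None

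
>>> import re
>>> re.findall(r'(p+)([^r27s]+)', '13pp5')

Pattern: one or more of a literal 'p' (captured); then one or more of any character except [r27s] (captured).
Scanning left to right: at [2:5] match 'pp5', groups = ('pp', '5').
With 2 capturing groups, `findall` returns a 2-tuple per match.

[('pp', '5')]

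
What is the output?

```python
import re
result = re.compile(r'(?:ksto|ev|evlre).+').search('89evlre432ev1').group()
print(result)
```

The match spans [2:13] → 'evlre432ev1'.

evlre432ev1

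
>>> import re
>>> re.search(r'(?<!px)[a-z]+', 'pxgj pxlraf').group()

'pxgj'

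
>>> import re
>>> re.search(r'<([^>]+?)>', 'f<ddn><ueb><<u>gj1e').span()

The match spans [1:6] → '<ddn>'.

(1, 6)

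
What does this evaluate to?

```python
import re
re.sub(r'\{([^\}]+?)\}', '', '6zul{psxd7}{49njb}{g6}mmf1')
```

'6zulmmf1'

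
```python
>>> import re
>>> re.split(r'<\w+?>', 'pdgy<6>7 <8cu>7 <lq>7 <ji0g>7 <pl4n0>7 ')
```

['pdgy', '7 ', '7 ', '7 ', '7 ', '7 ']

Matches to split on: at [4:7] → '<6>'; at [9:14] → '<8cu>'; at [16:20] → '<lq>'; at [22:28] → '<ji0g>'; at [30:37] → '<pl4n0>'.
Each match becomes a cut point; 6 segments remain.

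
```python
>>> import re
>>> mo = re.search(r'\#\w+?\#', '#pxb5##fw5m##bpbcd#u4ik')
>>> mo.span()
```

`re.search` scans for the first position where the pattern succeeds.
The match spans [0:6] → '#pxb5#'.

(0, 6)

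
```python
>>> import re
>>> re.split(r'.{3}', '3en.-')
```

['', '.-']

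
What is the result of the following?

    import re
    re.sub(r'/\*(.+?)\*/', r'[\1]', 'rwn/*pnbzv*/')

'rwn[pnbzv]'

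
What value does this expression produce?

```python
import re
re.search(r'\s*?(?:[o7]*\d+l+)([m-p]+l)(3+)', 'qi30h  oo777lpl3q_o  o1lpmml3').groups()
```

The pattern matches zero or more of whitespace (lazy); then zero or more of one of [o7], then one or more of a digit, then one or more of the literal 'l' (non-capturing group); then one or more of a character in [m-p], then the literal 'l' (captured); then one or more of a literal '3' (captured).
`re.search` scans for the first position where the pattern succeeds.
The match spans [5:16] → '  oo777lpl3'.
Captured: group 1 = 'pl', group 2 = '3'.

('pl', '3')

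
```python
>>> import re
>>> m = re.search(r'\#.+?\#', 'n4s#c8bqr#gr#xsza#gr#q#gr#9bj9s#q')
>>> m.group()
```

'#c8bqr#'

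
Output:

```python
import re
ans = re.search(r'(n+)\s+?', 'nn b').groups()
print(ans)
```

('nn',)

The match spans [0:3] → 'nn '.
Captured: group 1 = 'nn'.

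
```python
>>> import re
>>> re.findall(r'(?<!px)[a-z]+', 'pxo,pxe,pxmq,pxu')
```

['pxo', 'pxe', 'pxmq', 'pxu']

The negative lookahead/lookbehind blocks any match where the forbidden context is present.
Scanning left to right: at [0:3] → 'pxo'; at [4:7] → 'pxe'; at [8:12] → 'pxmq'; at [13:16] → 'pxu'.
No capturing groups, so `findall` returns the 4 full match strings.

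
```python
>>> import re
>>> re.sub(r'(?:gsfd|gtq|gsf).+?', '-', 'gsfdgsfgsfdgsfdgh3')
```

'-sf-sfdgh3'

Alternation tries branches left to right and keeps the first one that lets the overall match succeed at that position.
Every occurrence is swapped for '-'.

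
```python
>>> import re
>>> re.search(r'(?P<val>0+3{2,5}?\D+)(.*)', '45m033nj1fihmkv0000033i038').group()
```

'033nj1fihmkv0000033i038'

The pattern matches one or more of a literal '0', then 2 to 5 of the literal '3' (lazy), then one or more of a non-digit (captured as 'val'); then zero or more of any character (captured).
Unlike `match`, `search` isn't anchored — it looks for the pattern anywhere in the string.
The match spans [3:26] → '033nj1fihmkv0000033i038'.
Captured: group 1 = '033nj', group 2 = '1fihmkv0000033i038'.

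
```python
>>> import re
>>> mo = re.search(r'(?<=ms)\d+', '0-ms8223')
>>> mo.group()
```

The lookaround is zero-width — it requires the adjacent text to match without consuming it, so the asserted text isn't part of the match.
The match spans [4:8] → '8223'.

'8223'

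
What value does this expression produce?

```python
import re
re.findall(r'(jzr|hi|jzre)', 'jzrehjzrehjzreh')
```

['jzr', 'jzr', 'jzr']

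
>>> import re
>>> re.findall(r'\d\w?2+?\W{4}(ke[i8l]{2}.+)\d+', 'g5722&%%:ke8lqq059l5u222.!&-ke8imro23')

This matches a digit; then optionally a word character, then one or more of a literal '2' (lazy), then exactly 4 of a non-word character; then the literal 'ke', then exactly 2 of one of [i8l], then one or more of any character (captured); then one or more of a digit.
Matches: at [1:37] match '5722&%%:ke8lqq059l5u222.!&-ke8imro23', group 1 = 'ke8lqq059l5u222.!&-ke8imro2'.
With a single group, `findall` returns only what that group captured — 1 item.

['ke8lqq059l5u222.!&-ke8imro2']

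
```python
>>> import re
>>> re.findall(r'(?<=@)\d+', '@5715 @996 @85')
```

The `(?=…)`/`(?<=…)` assertion just peeks at neighbouring text; it doesn't advance the match position.
Matches: at [1:5] → '5715'; at [7:10] → '996'; at [12:14] → '85'.
With no groups in the pattern, `findall` gives back each whole match — 3 here.

['5715', '996', '85']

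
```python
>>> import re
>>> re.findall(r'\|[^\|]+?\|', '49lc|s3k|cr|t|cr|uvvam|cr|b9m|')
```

['|s3k|', '|t|', '|uvvam|', '|b9m|']

Matches: at [4:9] → '|s3k|'; at [11:14] → '|t|'; at [16:23] → '|uvvam|'; at [25:30] → '|b9m|'.
No capturing groups, so `findall` returns the 4 full match strings.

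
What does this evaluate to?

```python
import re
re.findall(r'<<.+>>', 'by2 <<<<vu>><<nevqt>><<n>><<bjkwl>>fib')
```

['<<<<vu>><<nevqt>><<n>><<bjkwl>>']

Matches: at [4:35] → '<<<<vu>><<nevqt>><<n>><<bjkwl>>'.
Since nothing is captured, `findall` lists the 1 matched substring directly.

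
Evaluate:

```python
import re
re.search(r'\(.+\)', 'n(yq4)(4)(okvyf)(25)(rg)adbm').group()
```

`re.search` tries every starting position until one works.
The match spans [1:24] → '(yq4)(4)(okvyf)(25)(rg)'.

'(yq4)(4)(okvyf)(25)(rg)'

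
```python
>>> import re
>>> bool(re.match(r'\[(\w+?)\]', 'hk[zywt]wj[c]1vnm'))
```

False

With `match`, the pattern is implicitly anchored at the beginning.
Here the string doesn't start with a match, so the call returns None, and `bool(None)` is False.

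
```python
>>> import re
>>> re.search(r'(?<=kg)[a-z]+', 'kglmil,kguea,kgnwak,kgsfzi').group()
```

'lmil'

Lookahead/lookbehind check context without consuming it, so the matched span excludes the asserted characters.
The match spans [2:6] → 'lmil'.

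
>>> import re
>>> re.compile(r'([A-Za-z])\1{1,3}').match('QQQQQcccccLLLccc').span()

(0, 4)

`\1` has to match the exact text group 1 already captured.
With `match`, the pattern is implicitly anchored at the beginning.
The match spans [0:4] → 'QQQQ'.
Captured: group 1 = 'Q'.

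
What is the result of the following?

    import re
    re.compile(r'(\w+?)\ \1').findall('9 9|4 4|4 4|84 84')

['9', '4', '4', '84']

`\1` has to match the exact text group 1 already captured.
Matches: at [0:3] match '9 9', group 1 = '9'; at [4:7] match '4 4', group 1 = '4'; at [8:11] match '4 4', group 1 = '4'; at [12:17] match '84 84', group 1 = '84'.
With a single group, `findall` returns only what that group captured — 4 items.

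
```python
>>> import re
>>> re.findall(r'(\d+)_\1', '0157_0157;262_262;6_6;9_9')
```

['0157', '262', '6', '9']

`\1` is not a pattern — it's the concrete string captured by group 1, re-applied verbatim.
Matches: at [0:9] match '0157_0157', group 1 = '0157'; at [10:17] match '262_262', group 1 = '262'; at [18:21] match '6_6', group 1 = '6'; at [22:25] match '9_9', group 1 = '9'.
With a single group, `findall` returns only what that group captured — 4 items.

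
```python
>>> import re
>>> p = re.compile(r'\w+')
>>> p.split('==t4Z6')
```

This matches one or more of a word character.
Matches to split on: at [2:6] → 't4Z6'.
The string is cut at each match, leaving 2 pieces.

['==', '']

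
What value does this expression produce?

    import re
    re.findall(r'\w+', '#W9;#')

Pattern: one or more of a word character.
Since nothing is captured, `findall` lists the 1 matched substring directly.

['W9']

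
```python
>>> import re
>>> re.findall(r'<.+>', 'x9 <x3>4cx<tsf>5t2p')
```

['<x3>4cx<tsf>']

`findall` yields the raw match text (1 of them) because the pattern has no groups.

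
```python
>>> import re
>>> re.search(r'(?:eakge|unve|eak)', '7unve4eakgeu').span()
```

(1, 5)

The match spans [1:5] → 'unve'.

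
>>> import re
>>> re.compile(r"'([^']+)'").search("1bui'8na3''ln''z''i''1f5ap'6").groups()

`re.search` scans for the first position where the pattern succeeds.
The match spans [4:10] → "'8na3'".
Captured: group 1 = '8na3'.

('8na3',)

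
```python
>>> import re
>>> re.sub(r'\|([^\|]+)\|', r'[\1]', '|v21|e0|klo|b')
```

`\1` in the replacement pulls in group 1's text for each match.

'[v21]e0[klo]b'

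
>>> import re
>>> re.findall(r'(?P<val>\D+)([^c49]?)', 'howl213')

`findall` packs the 2 group values into a tuple for every match.

[('howl', '2')]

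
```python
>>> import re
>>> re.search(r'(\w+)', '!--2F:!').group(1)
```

'2F'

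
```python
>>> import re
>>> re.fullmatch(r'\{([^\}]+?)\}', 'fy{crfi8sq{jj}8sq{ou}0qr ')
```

None

`fullmatch` succeeds only if the pattern covers the string from start to end.
Here the pattern can't cover the whole string, so the call returns None.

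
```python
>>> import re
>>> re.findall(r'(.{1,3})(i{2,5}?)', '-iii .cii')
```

[('-i', 'ii'), (' .c', 'ii')]

This matches 1 to 3 of any character (captured); then 2 to 5 of a literal 'i' (lazy) (captured).
Scanning left to right: at [0:4] match '-iii', groups = ('-i', 'ii'); at [4:9] match ' .cii', groups = (' .c', 'ii').
Multiple groups make `findall` return tuples — one 2-tuple for each match.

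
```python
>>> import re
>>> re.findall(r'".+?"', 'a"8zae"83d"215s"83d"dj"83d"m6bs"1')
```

['"8zae"', '"215s"', '"dj"', '"m6bs"']

Walking the string: at [1:7] → '"8zae"'; at [10:16] → '"215s"'; at [19:23] → '"dj"'; at [26:32] → '"m6bs"'.
Since nothing is captured, `findall` lists the 4 matched substrings directly.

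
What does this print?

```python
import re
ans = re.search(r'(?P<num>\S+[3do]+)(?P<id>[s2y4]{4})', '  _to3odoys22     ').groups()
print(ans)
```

('_to3odo', 'ys22')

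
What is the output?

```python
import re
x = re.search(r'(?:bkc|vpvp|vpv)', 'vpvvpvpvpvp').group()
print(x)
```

`search` walks the string left to right and returns the first match it finds.
The match spans [0:3] → 'vpv'.

vpv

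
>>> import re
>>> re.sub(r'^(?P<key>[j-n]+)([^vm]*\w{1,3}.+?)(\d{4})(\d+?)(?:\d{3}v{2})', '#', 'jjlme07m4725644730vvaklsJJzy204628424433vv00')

'#00'

Pattern: anchored at the start of the string; then one or more of a character in [j-n] (captured as 'key'); then zero or more of any character except [vm], then 1 to 3 of a word character, then one or more of any character (lazy) (captured); then exactly 4 of a digit (captured); then one or more of a digit (lazy) (captured); then exactly 3 of a digit, then exactly 2 of a literal 'v' (non-capturing group).
`sub` substitutes '#' at each match site.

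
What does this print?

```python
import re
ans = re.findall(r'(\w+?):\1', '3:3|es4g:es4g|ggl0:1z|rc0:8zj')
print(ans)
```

['3', 'es4g']

`\1` has to match the exact text group 1 already captured.
Matches: at [0:3] match '3:3', group 1 = '3'; at [4:13] match 'es4g:es4g', group 1 = 'es4g'.
One capturing group, so `findall` returns just the captured substring from each match — 2 in all.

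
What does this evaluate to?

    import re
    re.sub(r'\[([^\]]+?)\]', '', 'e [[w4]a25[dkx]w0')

'e a25w0'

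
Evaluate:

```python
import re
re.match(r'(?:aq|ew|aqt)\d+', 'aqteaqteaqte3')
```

`match` is anchored at position 0; if the pattern doesn't fit there, it returns None.
Here position 0 doesn't satisfy it, so the call returns None.

None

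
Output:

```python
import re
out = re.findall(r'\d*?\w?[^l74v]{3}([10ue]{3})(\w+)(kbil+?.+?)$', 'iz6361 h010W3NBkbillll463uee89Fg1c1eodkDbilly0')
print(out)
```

[('010', 'W3NB', 'kbillll463uee89Fg1c1eodkDbilly0')]

The pattern matches zero or more of a digit (lazy), then optionally a word character, then exactly 3 of any character except [l74v]; then exactly 3 of one of [10ue] (captured); then one or more of a word character (captured); then the literal 'kbi', then one or more of the literal 'l' (lazy), then one or more of any character (lazy) (captured); then anchored at the end.
Walking the string: at [2:46] match '6361 h010W3NBkbillll463uee89Fg1c1eodkDbilly0', groups = ('010', 'W3NB', 'kbillll463uee89Fg1c1eodkDbilly0').
With 3 capturing groups, `findall` returns a 3-tuple per match.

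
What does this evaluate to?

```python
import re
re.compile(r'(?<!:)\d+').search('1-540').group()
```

A negative assertion filters positions out without eating any characters.
The match spans [0:1] → '1'.

'1'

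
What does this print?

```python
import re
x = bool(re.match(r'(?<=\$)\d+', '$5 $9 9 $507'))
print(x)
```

With `match`, the pattern is implicitly anchored at the beginning.
Here the pattern fails at index 0, so the call returns None, and `bool(None)` is False.

False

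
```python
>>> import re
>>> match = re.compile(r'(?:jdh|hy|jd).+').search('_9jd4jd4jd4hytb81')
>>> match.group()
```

The match spans [2:17] → 'jd4jd4jd4hytb81'.

'jd4jd4jd4hytb81'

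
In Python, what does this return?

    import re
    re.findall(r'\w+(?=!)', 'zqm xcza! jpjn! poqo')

The lookaround is zero-width — it requires the adjacent text to match without consuming it, so the asserted text isn't part of the match.
No capturing groups, so `findall` returns the 2 full match strings.

['xcza', 'jpjn']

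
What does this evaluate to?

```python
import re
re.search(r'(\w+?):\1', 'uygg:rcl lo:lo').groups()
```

('lo',)

`\1` is not a pattern — it's the concrete string captured by group 1, re-applied verbatim.
`re.search` scans for the first position where the pattern succeeds.
The match spans [9:14] → 'lo:lo'.
Captured: group 1 = 'lo'.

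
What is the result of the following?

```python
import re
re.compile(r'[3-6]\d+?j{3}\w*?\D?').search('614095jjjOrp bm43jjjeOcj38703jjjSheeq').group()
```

The pattern matches a character in [3-6], then one or more of a digit (lazy); then exactly 3 of the literal 'j', then zero or more of a word character (lazy), then optionally a non-digit.
Because the quantifier is non-greedy, it stops expanding at the earliest point where the rest of the pattern can succeed.
Unlike `match`, `search` isn't anchored — it looks for the pattern anywhere in the string.
The match spans [0:10] → '614095jjjO'.

'614095jjjO'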